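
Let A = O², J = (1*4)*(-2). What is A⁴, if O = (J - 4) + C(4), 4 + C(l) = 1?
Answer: 2562890625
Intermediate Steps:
J = -8 (J = 4*(-2) = -8)
C(l) = -3 (C(l) = -4 + 1 = -3)
O = -15 (O = (-8 - 4) - 3 = -12 - 3 = -15)
A = 225 (A = (-15)² = 225)
A⁴ = 225⁴ = 2562890625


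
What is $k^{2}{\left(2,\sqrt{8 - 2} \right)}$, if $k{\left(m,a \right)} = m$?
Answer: $4$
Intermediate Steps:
$k^{2}{\left(2,\sqrt{8 - 2} \right)} = 2^{2} = 4$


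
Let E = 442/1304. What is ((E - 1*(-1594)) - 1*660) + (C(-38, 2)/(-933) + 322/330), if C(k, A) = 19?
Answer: 10430832829/11152460 ≈ 935.29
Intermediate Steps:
E = 221/652 (E = 442*(1/1304) = 221/652 ≈ 0.33896)
((E - 1*(-1594)) - 1*660) + (C(-38, 2)/(-933) + 322/330) = ((221/652 - 1*(-1594)) - 1*660) + (19/(-933) + 322/330) = ((221/652 + 1594) - 660) + (19*(-1/933) + 322*(1/330)) = (1039509/652 - 660) + (-19/933 + 161/165) = 609189/652 + 16342/17105 = 10430832829/11152460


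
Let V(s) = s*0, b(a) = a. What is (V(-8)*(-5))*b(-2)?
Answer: 0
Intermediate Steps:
V(s) = 0
(V(-8)*(-5))*b(-2) = (0*(-5))*(-2) = 0*(-2) = 0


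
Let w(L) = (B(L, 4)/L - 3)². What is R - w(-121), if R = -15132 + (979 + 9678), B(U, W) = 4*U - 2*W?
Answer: -65535116/14641 ≈ -4476.1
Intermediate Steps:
B(U, W) = -2*W + 4*U
R = -4475 (R = -15132 + 10657 = -4475)
w(L) = (-3 + (-8 + 4*L)/L)² (w(L) = ((-2*4 + 4*L)/L - 3)² = ((-8 + 4*L)/L - 3)² = (-3 + (-8 + 4*L)/L)²)
R - w(-121) = -4475 - (-8 - 121)²/(-121)² = -4475 - (-129)²/14641 = -4475 - 16641/14641 = -65535116/14641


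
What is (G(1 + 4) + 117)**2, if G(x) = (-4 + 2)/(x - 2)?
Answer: 121801/9 ≈ 13533.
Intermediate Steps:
G(x) = -2/(-2 + x)
(G(1 + 4) + 117)**2 = (-2/(-2 + (1 + 4)) + 117)**2 = (-2/(-2 + 5) + 117)**2 = (-2/3 + 117)**2 = (349/3)**2 = 121801/9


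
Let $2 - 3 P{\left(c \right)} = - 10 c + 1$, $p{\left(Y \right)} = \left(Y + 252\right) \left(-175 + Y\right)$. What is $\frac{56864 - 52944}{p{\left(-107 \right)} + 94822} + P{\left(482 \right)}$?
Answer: $\frac{21668161}{13483} \approx 1607.1$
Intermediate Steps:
$p{\left(Y \right)} = \left(-175 + Y\right) \left(252 + Y\right)$ ($p{\left(Y \right)} = \left(252 + Y\right) \left(-175 + Y\right) = \left(-175 + Y\right) \left(252 + Y\right)$)
$P{\left(c \right)} = \frac{1}{3} + \frac{10 c}{3}$ ($P{\left(c \right)} = \frac{2}{3} - \frac{- 10 c + 1}{3} = \frac{2}{3} - \frac{1 - 10 c}{3} = \frac{2}{3} + \left(- \frac{1}{3} + \frac{10 c}{3}\right) = \frac{1}{3} + \frac{10 c}{3}$)
$\frac{56864 - 52944}{p{\left(-107 \right)} + 94822} + P{\left(482 \right)} = \frac{56864 - 52944}{\left(-44100 + \left(-107\right)^{2} + 77 \left(-107\right)\right) + 94822} + \left(\frac{1}{3} + \frac{10}{3} \cdot 482\right) = \frac{3920}{\left(-44100 + 11449 - 8239\right) + 94822} + \left(\frac{1}{3} + \frac{4820}{3}\right) = \frac{3920}{-40890 + 94822} + 1607 = \frac{3920}{53932} + 1607 = 3920 \cdot \frac{1}{53932} + 1607 = \frac{980}{13483} + 1607 = \frac{21668161}{13483}$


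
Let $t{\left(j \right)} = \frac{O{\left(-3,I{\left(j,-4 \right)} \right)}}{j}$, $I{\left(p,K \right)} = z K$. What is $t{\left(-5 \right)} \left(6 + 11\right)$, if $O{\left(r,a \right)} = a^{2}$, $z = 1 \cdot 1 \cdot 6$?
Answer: $- \frac{9792}{5} \approx -1958.4$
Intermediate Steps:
$z = 6$ ($z = 1 \cdot 6 = 6$)
$I{\left(p,K \right)} = 6 K$
$t{\left(j \right)} = \frac{576}{j}$ ($t{\left(j \right)} = \frac{\left(6 \left(-4\right)\right)^{2}}{j} = \frac{\left(-24\right)^{2}}{j} = \frac{576}{j}$)
$t{\left(-5 \right)} \left(6 + 11\right) = \frac{576}{-5} \left(6 + 11\right) = 576 \left(- \frac{1}{5}\right) 17 = \left(- \frac{576}{5}\right) 17 = - \frac{9792}{5}$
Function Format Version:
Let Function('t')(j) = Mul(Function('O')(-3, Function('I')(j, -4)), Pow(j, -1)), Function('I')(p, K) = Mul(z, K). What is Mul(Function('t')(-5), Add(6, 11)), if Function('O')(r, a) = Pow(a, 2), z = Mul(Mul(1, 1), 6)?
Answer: Rational(-9792, 5) ≈ -1958.4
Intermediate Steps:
z = 6 (z = Mul(1, 6) = 6)
Function('I')(p, K) = Mul(6, K)
Function('t')(j) = Mul(576, Pow(j, -1)) (Function('t')(j) = Mul(Pow(Mul(6, -4), 2), Pow(j, -1)) = Mul(Pow(-24, 2), Pow(j, -1)) = Mul(576, Pow(j, -1)))
Mul(Function('t')(-5), Add(6, 11)) = Mul(Mul(576, Pow(-5, -1)), Add(6, 11)) = Mul(Mul(576, Rational(-1, 5)), 17) = Mul(Rational(-576, 5), 17) = Rational(-9792, 5)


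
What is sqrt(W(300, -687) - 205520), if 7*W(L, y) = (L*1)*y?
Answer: 2*I*sqrt(2878295)/7 ≈ 484.73*I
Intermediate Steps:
W(L, y) = L*y/7 (W(L, y) = ((L*1)*y)/7 = (L*y)/7 = L*y/7)
sqrt(W(300, -687) - 205520) = sqrt((1/7)*300*(-687) - 205520) = sqrt(-206100/7 - 205520) = sqrt(-1644740/7) = 2*I*sqrt(2878295)/7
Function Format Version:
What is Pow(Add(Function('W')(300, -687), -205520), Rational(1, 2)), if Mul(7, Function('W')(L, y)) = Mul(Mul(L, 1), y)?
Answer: Mul(Rational(2, 7), I, Pow(2878295, Rational(1, 2))) ≈ Mul(484.73, I)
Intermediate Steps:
Function('W')(L, y) = Mul(Rational(1, 7), L, y) (Function('W')(L, y) = Mul(Rational(1, 7), Mul(Mul(L, 1), y)) = Mul(Rational(1, 7), Mul(L, y)) = Mul(Rational(1, 7), L, y))
Pow(Add(Function('W')(300, -687), -205520), Rational(1, 2)) = Pow(Add(Mul(Rational(1, 7), 300, -687), -205520), Rational(1, 2)) = Pow(Add(Rational(-206100, 7), -205520), Rational(1, 2)) = Pow(Rational(-1644740, 7), Rational(1, 2)) = Mul(Rational(2, 7), I, Pow(2878295, Rational(1, 2)))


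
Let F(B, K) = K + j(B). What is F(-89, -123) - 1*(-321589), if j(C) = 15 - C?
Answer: 321570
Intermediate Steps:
F(B, K) = 15 + K - B (F(B, K) = K + (15 - B) = 15 + K - B)
F(-89, -123) - 1*(-321589) = (15 - 123 - 1*(-89)) - 1*(-321589) = (15 - 123 + 89) + 321589 = -19 + 321589 = 321570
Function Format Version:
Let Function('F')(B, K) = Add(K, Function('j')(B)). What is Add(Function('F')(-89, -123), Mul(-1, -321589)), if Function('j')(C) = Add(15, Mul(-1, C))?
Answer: 321570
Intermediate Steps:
Function('F')(B, K) = Add(15, K, Mul(-1, B)) (Function('F')(B, K) = Add(K, Add(15, Mul(-1, B))) = Add(15, K, Mul(-1, B)))
Add(Function('F')(-89, -123), Mul(-1, -321589)) = Add(Add(15, -123, Mul(-1, -89)), Mul(-1, -321589)) = Add(Add(15, -123, 89), 321589) = Add(-19, 321589) = 321570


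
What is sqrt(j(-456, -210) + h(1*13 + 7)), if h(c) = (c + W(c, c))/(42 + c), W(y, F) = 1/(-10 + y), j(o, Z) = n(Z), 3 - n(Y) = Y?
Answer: sqrt(20500455)/310 ≈ 14.606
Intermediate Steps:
n(Y) = 3 - Y
j(o, Z) = 3 - Z
h(c) = (c + 1/(-10 + c))/(42 + c)
sqrt(j(-456, -210) + h(1*13 + 7)) = sqrt((3 - 1*(-210)) + (1 + (1*13 + 7)*(-10 + (1*13 + 7)))/((-10 + (1*13 + 7))*(42 + (1*13 + 7)))) = sqrt((3 + 210) + (1 + (13 + 7)*(-10 + (13 + 7)))/((-10 + (13 + 7))*(42 + (13 + 7)))) = sqrt(213 + (1 + 20*(-10 + 20))/((-10 + 20)*(42 + 20))) = sqrt(213 + (1 + 20*10)/(10*62)) = sqrt(213 + (1/10)*(1/62)*(1 + 200)) = sqrt(213 + (1/10)*(1/62)*201) = sqrt(213 + 201/620) = sqrt(132261/620) = sqrt(20500455)/310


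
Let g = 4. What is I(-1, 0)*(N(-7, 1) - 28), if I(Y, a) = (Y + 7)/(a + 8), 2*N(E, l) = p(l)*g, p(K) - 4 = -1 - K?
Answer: -18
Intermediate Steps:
p(K) = 3 - K (p(K) = 4 + (-1 - K) = 3 - K)
N(E, l) = 6 - 2*l (N(E, l) = ((3 - l)*4)/2 = (12 - 4*l)/2 = 6 - 2*l)
I(Y, a) = (7 + Y)/(8 + a)
I(-1, 0)*(N(-7, 1) - 28) = ((7 - 1)/(8 + 0))*((6 - 2*1) - 28) = (6/8)*((6 - 2) - 28) = ((⅛)*6)*(4 - 28) = (¾)*(-24) = -18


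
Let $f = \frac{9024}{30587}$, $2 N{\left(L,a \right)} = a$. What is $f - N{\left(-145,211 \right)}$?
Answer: $- \frac{6435809}{61174} \approx -105.2$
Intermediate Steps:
$N{\left(L,a \right)} = \frac{a}{2}$
$f = \frac{9024}{30587}$ ($f = 9024 \cdot \frac{1}{30587} = \frac{9024}{30587} \approx 0.29503$)
$f - N{\left(-145,211 \right)} = \frac{9024}{30587} - \frac{1}{2} \cdot 211 = \frac{9024}{30587} - \frac{211}{2} = - \frac{6435809}{61174}$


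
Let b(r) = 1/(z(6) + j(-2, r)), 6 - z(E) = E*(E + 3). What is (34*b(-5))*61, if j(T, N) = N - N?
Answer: -1037/24 ≈ -43.208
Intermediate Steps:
j(T, N) = 0
z(E) = 6 - E*(3 + E) (z(E) = 6 - E*(E + 3) = 6 - E*(3 + E))
b(r) = -1/48 (b(r) = 1/((6 - 1*6² - 3*6) + 0) = 1/((6 - 1*36 - 18) + 0) = 1/((6 - 36 - 18) + 0) = 1/(-48 + 0) = 1/(-48) = -1/48)
(34*b(-5))*61 = (34*(-1/48))*61 = -17/24*61 = -1037/24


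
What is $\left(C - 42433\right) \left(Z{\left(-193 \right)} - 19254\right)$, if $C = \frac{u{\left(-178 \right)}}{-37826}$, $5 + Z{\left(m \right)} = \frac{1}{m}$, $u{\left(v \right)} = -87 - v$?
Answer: $\frac{2983014356592006}{3650209} \approx 8.1722 \cdot 10^{8}$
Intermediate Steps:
$Z{\left(m \right)} = -5 + \frac{1}{m}$
$C = - \frac{91}{37826}$ ($C = \frac{-87 - -178}{-37826} = \left(-87 + 178\right) \left(- \frac{1}{37826}\right) = 91 \left(- \frac{1}{37826}\right) = - \frac{91}{37826} \approx -0.0024058$)
$\left(C - 42433\right) \left(Z{\left(-193 \right)} - 19254\right) = \left(- \frac{91}{37826} - 42433\right) \left(\left(-5 + \frac{1}{-193}\right) - 19254\right) = - \frac{1605070749 \left(\left(-5 - \frac{1}{193}\right) - 19254\right)}{37826} = - \frac{1605070749 \left(- \frac{966}{193} - 19254\right)}{37826} = \left(- \frac{1605070749}{37826}\right) \left(- \frac{3716988}{193}\right) = \frac{2983014356592006}{3650209}$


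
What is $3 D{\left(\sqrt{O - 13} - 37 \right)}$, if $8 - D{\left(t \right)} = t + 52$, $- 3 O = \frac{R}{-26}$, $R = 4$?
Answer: $-21 - \frac{i \sqrt{19695}}{13} \approx -21.0 - 10.795 i$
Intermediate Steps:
$O = \frac{2}{39}$ ($O = - \frac{4 \frac{1}{-26}}{3} = - \frac{4 \left(- \frac{1}{26}\right)}{3} = \left(- \frac{1}{3}\right) \left(- \frac{2}{13}\right) = \frac{2}{39} \approx 0.051282$)
$D{\left(t \right)} = -44 - t$ ($D{\left(t \right)} = 8 - \left(t + 52\right) = 8 - \left(52 + t\right) = -44 - t$)
$3 D{\left(\sqrt{O - 13} - 37 \right)} = 3 \left(-44 - \left(\sqrt{\frac{2}{39} - 13} - 37\right)\right) = 3 \left(-44 - \left(\sqrt{- \frac{505}{39}} - 37\right)\right) = 3 \left(-44 - \left(\frac{i \sqrt{19695}}{39} - 37\right)\right) = 3 \left(-44 - \left(-37 + \frac{i \sqrt{19695}}{39}\right)\right) = 3 \left(-44 + \left(37 - \frac{i \sqrt{19695}}{39}\right)\right) = 3 \left(-7 - \frac{i \sqrt{19695}}{39}\right) = -21 - \frac{i \sqrt{19695}}{13}$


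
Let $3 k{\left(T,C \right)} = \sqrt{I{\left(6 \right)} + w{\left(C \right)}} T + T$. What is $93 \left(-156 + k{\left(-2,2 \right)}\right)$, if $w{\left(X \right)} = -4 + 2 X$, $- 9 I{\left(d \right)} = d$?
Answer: $-14570 - \frac{62 i \sqrt{6}}{3} \approx -14570.0 - 50.623 i$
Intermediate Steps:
$I{\left(d \right)} = - \frac{d}{9}$
$k{\left(T,C \right)} = \frac{T}{3} + \frac{T \sqrt{- \frac{14}{3} + 2 C}}{3}$ ($k{\left(T,C \right)} = \frac{\sqrt{\left(- \frac{1}{9}\right) 6 + \left(-4 + 2 C\right)} T + T}{3} = \frac{\sqrt{- \frac{2}{3} + \left(-4 + 2 C\right)} T + T}{3} = \frac{\sqrt{- \frac{14}{3} + 2 C} T + T}{3} = \frac{T \sqrt{- \frac{14}{3} + 2 C} + T}{3} = \frac{T + T \sqrt{- \frac{14}{3} + 2 C}}{3} = \frac{T}{3} + \frac{T \sqrt{- \frac{14}{3} + 2 C}}{3}$)
$93 \left(-156 + k{\left(-2,2 \right)}\right) = 93 \left(-156 + \frac{1}{9} \left(-2\right) \left(3 + \sqrt{-42 + 18 \cdot 2}\right)\right) = 93 \left(-156 + \frac{1}{9} \left(-2\right) \left(3 + \sqrt{-42 + 36}\right)\right) = 93 \left(-156 + \frac{1}{9} \left(-2\right) \left(3 + \sqrt{-6}\right)\right) = 93 \left(-156 + \frac{1}{9} \left(-2\right) \left(3 + i \sqrt{6}\right)\right) = 93 \left(-156 - \left(\frac{2}{3} + \frac{2 i \sqrt{6}}{9}\right)\right) = 93 \left(- \frac{470}{3} - \frac{2 i \sqrt{6}}{9}\right) = -14570 - \frac{62 i \sqrt{6}}{3}$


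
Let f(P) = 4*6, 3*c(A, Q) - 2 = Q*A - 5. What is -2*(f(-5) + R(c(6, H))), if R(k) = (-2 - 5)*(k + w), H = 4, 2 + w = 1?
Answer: 36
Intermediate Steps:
w = -1 (w = -2 + 1 = -1)
c(A, Q) = -1 + A*Q/3 (c(A, Q) = ⅔ + (Q*A - 5)/3 = ⅔ + (A*Q - 5)/3 = ⅔ + (-5 + A*Q)/3 = ⅔ + (-5/3 + A*Q/3) = -1 + A*Q/3)
f(P) = 24
R(k) = 7 - 7*k (R(k) = (-2 - 5)*(k - 1) = -7*(-1 + k) = 7 - 7*k)
-2*(f(-5) + R(c(6, H))) = -2*(24 + (7 - 7*(-1 + (⅓)*6*4))) = -2*(24 + (7 - 7*(-1 + 8))) = -2*(24 + (7 - 7*7)) = -2*(24 + (7 - 49)) = -2*(24 - 42) = -2*(-18) = 36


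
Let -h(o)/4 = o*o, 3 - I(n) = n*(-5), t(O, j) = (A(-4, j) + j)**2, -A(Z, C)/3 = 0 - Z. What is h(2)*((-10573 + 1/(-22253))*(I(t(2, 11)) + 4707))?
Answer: 17749596376800/22253 ≈ 7.9763e+8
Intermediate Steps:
A(Z, C) = 3*Z (A(Z, C) = -3*(0 - Z) = -(-3)*Z = 3*Z)
t(O, j) = (-12 + j)**2 (t(O, j) = (3*(-4) + j)**2 = (-12 + j)**2)
I(n) = 3 + 5*n (I(n) = 3 - n*(-5) = 3 - (-5)*n = 3 + 5*n)
h(o) = -4*o**2 (h(o) = -4*o*o = -4*o**2)
h(2)*((-10573 + 1/(-22253))*(I(t(2, 11)) + 4707)) = (-4*2**2)*((-10573 + 1/(-22253))*((3 + 5*(-12 + 11)**2) + 4707)) = (-4*4)*((-10573 - 1/22253)*((3 + 5*(-1)**2) + 4707)) = -(-3764495520)*((3 + 5*1) + 4707)/22253 = -(-3764495520)*((3 + 5) + 4707)/22253 = -(-3764495520)*(8 + 4707)/22253 = -(-3764495520)*4715/22253 = -16*(-1109349773550/22253) = 17749596376800/22253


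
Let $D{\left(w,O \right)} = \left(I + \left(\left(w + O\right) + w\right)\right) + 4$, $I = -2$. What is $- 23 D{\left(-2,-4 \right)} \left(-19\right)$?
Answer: $-2622$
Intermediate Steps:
$D{\left(w,O \right)} = 2 + O + 2 w$ ($D{\left(w,O \right)} = \left(-2 + \left(\left(w + O\right) + w\right)\right) + 4 = \left(-2 + \left(\left(O + w\right) + w\right)\right) + 4 = \left(-2 + \left(O + 2 w\right)\right) + 4 = \left(-2 + O + 2 w\right) + 4 = 2 + O + 2 w$)
$- 23 D{\left(-2,-4 \right)} \left(-19\right) = - 23 \left(2 - 4 + 2 \left(-2\right)\right) \left(-19\right) = - 23 \left(2 - 4 - 4\right) \left(-19\right) = \left(-23\right) \left(-6\right) \left(-19\right) = 138 \left(-19\right) = -2622$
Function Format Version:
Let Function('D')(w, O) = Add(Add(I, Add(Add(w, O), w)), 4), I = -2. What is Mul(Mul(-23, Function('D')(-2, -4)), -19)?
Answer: -2622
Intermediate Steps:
Function('D')(w, O) = Add(2, O, Mul(2, w)) (Function('D')(w, O) = Add(Add(-2, Add(Add(w, O), w)), 4) = Add(Add(-2, Add(Add(O, w), w)), 4) = Add(Add(-2, Add(O, Mul(2, w))), 4) = Add(Add(-2, O, Mul(2, w)), 4) = Add(2, O, Mul(2, w)))
Mul(Mul(-23, Function('D')(-2, -4)), -19) = Mul(Mul(-23, Add(2, -4, Mul(2, -2))), -19) = Mul(Mul(-23, Add(2, -4, -4)), -19) = Mul(Mul(-23, -6), -19) = Mul(138, -19) = -2622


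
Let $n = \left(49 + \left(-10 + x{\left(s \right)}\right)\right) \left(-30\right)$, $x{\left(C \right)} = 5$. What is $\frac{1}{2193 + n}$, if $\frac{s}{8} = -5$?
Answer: $\frac{1}{873} \approx 0.0011455$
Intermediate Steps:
$s = -40$ ($s = 8 \left(-5\right) = -40$)
$n = -1320$ ($n = \left(49 + \left(-10 + 5\right)\right) \left(-30\right) = \left(49 - 5\right) \left(-30\right) = 44 \left(-30\right) = -1320$)
$\frac{1}{2193 + n} = \frac{1}{2193 - 1320} = \frac{1}{873}$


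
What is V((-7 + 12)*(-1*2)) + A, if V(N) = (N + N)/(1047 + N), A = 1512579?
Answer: 1568544403/1037 ≈ 1.5126e+6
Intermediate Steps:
V(N) = 2*N/(1047 + N) (V(N) = (2*N)/(1047 + N) = 2*N/(1047 + N))
V((-7 + 12)*(-1*2)) + A = 2*((-7 + 12)*(-1*2))/(1047 + (-7 + 12)*(-1*2)) + 1512579 = 2*(5*(-2))/(1047 + 5*(-2)) + 1512579 = 2*(-10)/(1047 - 10) + 1512579 = 2*(-10)/1037 + 1512579 = 2*(-10)*(1/1037) + 1512579 = -20/1037 + 1512579 = 1568544403/1037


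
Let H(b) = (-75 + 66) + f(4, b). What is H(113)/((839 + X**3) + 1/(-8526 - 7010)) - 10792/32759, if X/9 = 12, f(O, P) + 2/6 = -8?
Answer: -634075469844808/1924648938762795 ≈ -0.32945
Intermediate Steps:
f(O, P) = -25/3 (f(O, P) = -1/3 - 8 = -25/3)
X = 108 (X = 9*12 = 108)
H(b) = -52/3 (H(b) = (-75 + 66) - 25/3 = -9 - 25/3 = -52/3)
H(113)/((839 + X**3) + 1/(-8526 - 7010)) - 10792/32759 = -52/(3*((839 + 108**3) + 1/(-8526 - 7010))) - 10792/32759 = -52/(3*((839 + 1259712) + 1/(-15536))) - 10792*1/32759 = -52/(3*(1260551 - 1/15536)) - 10792/32759 = -52/(3*19583920335/15536) - 10792/32759 = -52/3*15536/19583920335 - 10792/32759 = -807872/58751761005 - 10792/32759 = -634075469844808/1924648938762795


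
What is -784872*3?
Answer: -2354616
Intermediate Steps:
-784872*3 = -65406*36 = -2354616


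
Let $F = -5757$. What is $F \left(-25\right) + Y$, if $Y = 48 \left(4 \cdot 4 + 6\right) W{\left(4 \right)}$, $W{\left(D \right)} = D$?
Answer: $148149$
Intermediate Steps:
$Y = 4224$ ($Y = 48 \left(4 \cdot 4 + 6\right) 4 = 48 \left(16 + 6\right) 4 = 48 \cdot 22 \cdot 4 = 1056 \cdot 4 = 4224$)
$F \left(-25\right) + Y = \left(-5757\right) \left(-25\right) + 4224 = 143925 + 4224 = 148149$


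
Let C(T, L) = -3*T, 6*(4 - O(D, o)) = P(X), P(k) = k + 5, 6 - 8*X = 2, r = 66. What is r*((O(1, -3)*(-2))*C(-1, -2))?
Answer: -1221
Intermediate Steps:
X = ½ (X = ¾ - ⅛*2 = ¾ - ¼ = ½ ≈ 0.50000)
P(k) = 5 + k
O(D, o) = 37/12 (O(D, o) = 4 - (5 + ½)/6 = 4 - ⅙*11/2 = 4 - 11/12 = 37/12)
r*((O(1, -3)*(-2))*C(-1, -2)) = 66*(((37/12)*(-2))*(-3*(-1))) = 66*(-37/6*3) = 66*(-37/2) = -1221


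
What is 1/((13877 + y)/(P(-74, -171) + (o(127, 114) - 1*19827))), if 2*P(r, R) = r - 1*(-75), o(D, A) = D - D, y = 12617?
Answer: -39653/52988 ≈ -0.74834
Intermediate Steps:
o(D, A) = 0
P(r, R) = 75/2 + r/2 (P(r, R) = (r - 1*(-75))/2 = (r + 75)/2 = (75 + r)/2 = 75/2 + r/2)
1/((13877 + y)/(P(-74, -171) + (o(127, 114) - 1*19827))) = 1/((13877 + 12617)/((75/2 + (½)*(-74)) + (0 - 1*19827))) = 1/(26494/((75/2 - 37) + (0 - 19827))) = 1/(26494/(½ - 19827)) = 1/(26494/(-39653/2)) = 1/(26494*(-2/39653)) = 1/(-52988/39653) = -39653/52988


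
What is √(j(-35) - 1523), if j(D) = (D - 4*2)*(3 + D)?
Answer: 7*I*√3 ≈ 12.124*I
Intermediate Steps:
j(D) = (-8 + D)*(3 + D) (j(D) = (D - 8)*(3 + D) = (-8 + D)*(3 + D))
√(j(-35) - 1523) = √((-24 + (-35)² - 5*(-35)) - 1523) = √((-24 + 1225 + 175) - 1523) = √(1376 - 1523) = √(-147) = 7*I*√3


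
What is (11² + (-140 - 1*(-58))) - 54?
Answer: -15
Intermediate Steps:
(11² + (-140 - 1*(-58))) - 54 = (121 + (-140 + 58)) - 54 = (121 - 82) - 54 = 39 - 54 = -15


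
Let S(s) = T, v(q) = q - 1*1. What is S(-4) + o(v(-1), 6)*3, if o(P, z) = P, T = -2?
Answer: -8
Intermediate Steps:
v(q) = -1 + q (v(q) = q - 1 = -1 + q)
S(s) = -2
S(-4) + o(v(-1), 6)*3 = -2 + (-1 - 1)*3 = -2 - 2*3 = -2 - 6 = -8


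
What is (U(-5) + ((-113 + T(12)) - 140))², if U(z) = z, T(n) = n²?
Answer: 12996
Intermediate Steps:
(U(-5) + ((-113 + T(12)) - 140))² = (-5 + ((-113 + 12²) - 140))² = (-5 + ((-113 + 144) - 140))² = (-5 + (31 - 140))² = (-5 - 109)² = (-114)² = 12996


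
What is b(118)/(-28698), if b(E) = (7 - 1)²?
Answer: -6/4783 ≈ -0.0012544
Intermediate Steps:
b(E) = 36 (b(E) = 6² = 36)
b(118)/(-28698) = 36/(-28698) = 36*(-1/28698) = -6/4783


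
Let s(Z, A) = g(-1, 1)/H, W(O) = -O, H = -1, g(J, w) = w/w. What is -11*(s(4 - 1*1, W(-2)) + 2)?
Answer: -11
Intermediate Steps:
g(J, w) = 1
s(Z, A) = -1 (s(Z, A) = 1/(-1) = 1*(-1) = -1)
-11*(s(4 - 1*1, W(-2)) + 2) = -11*(-1 + 2) = -11*1 = -11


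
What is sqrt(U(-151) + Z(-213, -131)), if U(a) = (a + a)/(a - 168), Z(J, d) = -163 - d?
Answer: I*sqrt(3160014)/319 ≈ 5.5725*I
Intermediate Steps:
U(a) = 2*a/(-168 + a) (U(a) = (2*a)/(-168 + a) = 2*a/(-168 + a))
sqrt(U(-151) + Z(-213, -131)) = sqrt(2*(-151)/(-168 - 151) + (-163 - 1*(-131))) = sqrt(2*(-151)/(-319) + (-163 + 131)) = sqrt(2*(-151)*(-1/319) - 32) = sqrt(302/319 - 32) = sqrt(-9906/319) = I*sqrt(3160014)/319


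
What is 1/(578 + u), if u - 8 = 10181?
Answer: 1/10767 ≈ 9.2876e-5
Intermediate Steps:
u = 10189 (u = 8 + 10181 = 10189)
1/(578 + u) = 1/(578 + 10189) = 1/10767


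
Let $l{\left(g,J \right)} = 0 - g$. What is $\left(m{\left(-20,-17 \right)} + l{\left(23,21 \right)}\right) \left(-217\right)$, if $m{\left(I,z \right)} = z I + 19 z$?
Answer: $1302$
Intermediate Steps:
$l{\left(g,J \right)} = - g$
$m{\left(I,z \right)} = 19 z + I z$ ($m{\left(I,z \right)} = I z + 19 z = 19 z + I z$)
$\left(m{\left(-20,-17 \right)} + l{\left(23,21 \right)}\right) \left(-217\right) = \left(- 17 \left(19 - 20\right) - 23\right) \left(-217\right) = \left(\left(-17\right) \left(-1\right) - 23\right) \left(-217\right) = \left(17 - 23\right) \left(-217\right) = \left(-6\right) \left(-217\right) = 1302$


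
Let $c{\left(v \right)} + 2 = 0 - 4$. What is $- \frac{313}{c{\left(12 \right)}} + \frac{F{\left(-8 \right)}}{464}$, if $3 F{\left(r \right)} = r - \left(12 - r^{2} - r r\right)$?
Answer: $\frac{18181}{348} \approx 52.244$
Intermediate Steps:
$c{\left(v \right)} = -6$ ($c{\left(v \right)} = -2 + \left(0 - 4\right) = -2 - 4 = -6$)
$F{\left(r \right)} = -4 + \frac{r}{3} + \frac{2 r^{2}}{3}$ ($F{\left(r \right)} = \frac{r - \left(12 - r^{2} - r r\right)}{3} = \frac{r + \left(\left(r^{2} + r^{2}\right) - 12\right)}{3} = \frac{r + \left(2 r^{2} - 12\right)}{3} = \frac{r + \left(-12 + 2 r^{2}\right)}{3} = \frac{-12 + r + 2 r^{2}}{3} = -4 + \frac{r}{3} + \frac{2 r^{2}}{3}$)
$- \frac{313}{c{\left(12 \right)}} + \frac{F{\left(-8 \right)}}{464} = - \frac{313}{-6} + \frac{-4 + \frac{1}{3} \left(-8\right) + \frac{2 \left(-8\right)^{2}}{3}}{464} = \left(-313\right) \left(- \frac{1}{6}\right) + \left(-4 - \frac{8}{3} + \frac{2}{3} \cdot 64\right) \frac{1}{464} = \frac{313}{6} + \left(-4 - \frac{8}{3} + \frac{128}{3}\right) \frac{1}{464} = \frac{313}{6} + 36 \cdot \frac{1}{464} = \frac{313}{6} + \frac{9}{116} = \frac{18181}{348}$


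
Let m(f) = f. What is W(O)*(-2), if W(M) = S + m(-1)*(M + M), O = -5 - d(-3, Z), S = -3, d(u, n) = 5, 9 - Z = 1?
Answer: -34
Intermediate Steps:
Z = 8 (Z = 9 - 1*1 = 9 - 1 = 8)
O = -10 (O = -5 - 1*5 = -5 - 5 = -10)
W(M) = -3 - 2*M (W(M) = -3 - (M + M) = -3 - 2*M)
W(O)*(-2) = (-3 - 2*(-10))*(-2) = (-3 + 20)*(-2) = 17*(-2) = -34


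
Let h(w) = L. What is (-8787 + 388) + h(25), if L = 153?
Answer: -8246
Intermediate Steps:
h(w) = 153
(-8787 + 388) + h(25) = (-8787 + 388) + 153 = -8399 + 153 = -8246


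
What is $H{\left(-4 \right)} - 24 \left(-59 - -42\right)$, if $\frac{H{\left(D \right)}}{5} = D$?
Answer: $388$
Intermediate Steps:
$H{\left(D \right)} = 5 D$
$H{\left(-4 \right)} - 24 \left(-59 - -42\right) = 5 \left(-4\right) - 24 \left(-59 - -42\right) = -20 - 24 \left(-59 + 42\right) = -20 - -408 = -20 + 408 = 388$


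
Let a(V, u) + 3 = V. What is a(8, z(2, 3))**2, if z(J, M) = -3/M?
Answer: 25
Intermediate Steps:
a(V, u) = -3 + V
a(8, z(2, 3))**2 = (-3 + 8)**2 = 5**2 = 25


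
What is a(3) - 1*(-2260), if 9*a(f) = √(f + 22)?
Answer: 20345/9 ≈ 2260.6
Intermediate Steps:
a(f) = √(22 + f)/9 (a(f) = √(f + 22)/9 = √(22 + f)/9)
a(3) - 1*(-2260) = √(22 + 3)/9 - 1*(-2260) = √25/9 + 2260 = (⅑)*5 + 2260 = 5/9 + 2260 = 20345/9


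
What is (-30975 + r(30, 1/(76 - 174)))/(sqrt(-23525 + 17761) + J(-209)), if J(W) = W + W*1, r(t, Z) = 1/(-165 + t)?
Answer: 39725447/553770 + 2090813*I*sqrt(1441)/6091470 ≈ 71.736 + 13.029*I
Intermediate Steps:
J(W) = 2*W (J(W) = W + W = 2*W)
(-30975 + r(30, 1/(76 - 174)))/(sqrt(-23525 + 17761) + J(-209)) = (-30975 + 1/(-165 + 30))/(sqrt(-23525 + 17761) + 2*(-209)) = (-30975 + 1/(-135))/(sqrt(-5764) - 418) = (-30975 - 1/135)/(2*I*sqrt(1441) - 418) = -4181626/(135*(-418 + 2*I*sqrt(1441)))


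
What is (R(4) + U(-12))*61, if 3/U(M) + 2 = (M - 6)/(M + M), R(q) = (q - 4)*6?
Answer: -732/5 ≈ -146.40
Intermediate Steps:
R(q) = -24 + 6*q (R(q) = (-4 + q)*6 = -24 + 6*q)
U(M) = 3/(-2 + (-6 + M)/(2*M)) (U(M) = 3/(-2 + (M - 6)/(M + M)) = 3/(-2 + (-6 + M)/((2*M))) = 3/(-2 + (-6 + M)*(1/(2*M))) = 3/(-2 + (-6 + M)/(2*M)))
(R(4) + U(-12))*61 = ((-24 + 6*4) - 2*(-12)/(2 - 12))*61 = ((-24 + 24) - 2*(-12)/(-10))*61 = (0 - 2*(-12)*(-⅒))*61 = (0 - 12/5)*61 = -12/5*61 = -732/5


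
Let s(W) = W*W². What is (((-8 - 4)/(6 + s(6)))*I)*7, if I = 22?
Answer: -308/37 ≈ -8.3243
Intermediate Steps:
s(W) = W³
(((-8 - 4)/(6 + s(6)))*I)*7 = (((-8 - 4)/(6 + 6³))*22)*7 = (-12/(6 + 216)*22)*7 = (-12/222*22)*7 = (-12*1/222*22)*7 = -2/37*22*7 = -44/37*7 = -308/37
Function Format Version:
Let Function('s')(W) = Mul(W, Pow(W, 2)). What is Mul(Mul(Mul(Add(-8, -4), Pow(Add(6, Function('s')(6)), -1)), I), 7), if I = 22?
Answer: Rational(-308, 37) ≈ -8.3243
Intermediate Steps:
Function('s')(W) = Pow(W, 3)
Mul(Mul(Mul(Add(-8, -4), Pow(Add(6, Function('s')(6)), -1)), I), 7) = Mul(Mul(Mul(Add(-8, -4), Pow(Add(6, Pow(6, 3)), -1)), 22), 7) = Mul(Mul(Mul(-12, Pow(Add(6, 216), -1)), 22), 7) = Mul(Mul(Mul(-12, Pow(222, -1)), 22), 7) = Mul(Mul(Mul(-12, Rational(1, 222)), 22), 7) = Mul(Mul(Rational(-2, 37), 22), 7) = Mul(Rational(-44, 37), 7) = Rational(-308, 37)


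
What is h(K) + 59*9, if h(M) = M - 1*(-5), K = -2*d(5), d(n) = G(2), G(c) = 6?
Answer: 524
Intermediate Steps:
d(n) = 6
K = -12 (K = -2*6 = -12)
h(M) = 5 + M (h(M) = M + 5 = 5 + M)
h(K) + 59*9 = (5 - 12) + 59*9 = -7 + 531 = 524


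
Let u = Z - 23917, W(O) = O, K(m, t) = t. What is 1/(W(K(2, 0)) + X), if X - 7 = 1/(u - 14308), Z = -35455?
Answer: 73680/515759 ≈ 0.14286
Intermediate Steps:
u = -59372 (u = -35455 - 23917 = -59372)
X = 515759/73680 (X = 7 + 1/(-59372 - 14308) = 7 + 1/(-73680) = 7 - 1/73680 = 515759/73680 ≈ 7.0000)
1/(W(K(2, 0)) + X) = 1/(0 + 515759/73680) = 1/(515759/73680) = 73680/515759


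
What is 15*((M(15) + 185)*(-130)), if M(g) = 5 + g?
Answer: -399750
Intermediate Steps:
15*((M(15) + 185)*(-130)) = 15*(((5 + 15) + 185)*(-130)) = 15*((20 + 185)*(-130)) = 15*(205*(-130)) = 15*(-26650) = -399750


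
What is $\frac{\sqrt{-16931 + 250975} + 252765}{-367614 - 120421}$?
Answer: $- \frac{50553}{97607} - \frac{2 \sqrt{58511}}{488035} \approx -0.51892$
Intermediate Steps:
$\frac{\sqrt{-16931 + 250975} + 252765}{-367614 - 120421} = \frac{\sqrt{234044} + 252765}{-488035} = \left(2 \sqrt{58511} + 252765\right) \left(- \frac{1}{488035}\right) = \left(252765 + 2 \sqrt{58511}\right) \left(- \frac{1}{488035}\right) = - \frac{50553}{97607} - \frac{2 \sqrt{58511}}{488035}$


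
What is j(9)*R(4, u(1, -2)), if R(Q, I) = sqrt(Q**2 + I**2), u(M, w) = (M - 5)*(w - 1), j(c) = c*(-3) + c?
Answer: -72*sqrt(10) ≈ -227.68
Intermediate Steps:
j(c) = -2*c (j(c) = -3*c + c = -2*c)
u(M, w) = (-1 + w)*(-5 + M) (u(M, w) = (-5 + M)*(-1 + w) = (-1 + w)*(-5 + M))
R(Q, I) = sqrt(I**2 + Q**2)
j(9)*R(4, u(1, -2)) = (-2*9)*sqrt((5 - 1*1 - 5*(-2) + 1*(-2))**2 + 4**2) = -18*sqrt((5 - 1 + 10 - 2)**2 + 16) = -18*sqrt(12**2 + 16) = -18*sqrt(144 + 16) = -72*sqrt(10)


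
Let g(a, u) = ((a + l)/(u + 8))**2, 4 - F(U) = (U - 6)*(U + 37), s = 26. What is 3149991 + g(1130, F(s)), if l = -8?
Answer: 136281245593/43264 ≈ 3.1500e+6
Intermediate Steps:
F(U) = 4 - (-6 + U)*(37 + U) (F(U) = 4 - (U - 6)*(U + 37) = 4 - (-6 + U)*(37 + U))
g(a, u) = (-8 + a)**2/(8 + u)**2 (g(a, u) = ((a - 8)/(u + 8))**2 = ((-8 + a)/(8 + u))**2 = (-8 + a)**2/(8 + u)**2)
3149991 + g(1130, F(s)) = 3149991 + (-8 + 1130)**2/(8 + (226 - 1*26**2 - 31*26))**2 = 3149991 + 1122**2/(8 + (226 - 1*676 - 806))**2 = 3149991 + 1258884/(8 + (226 - 676 - 806))**2 = 3149991 + 1258884/(8 - 1256)**2 = 3149991 + 1258884/(-1248)**2 = 3149991 + 1258884*(1/1557504) = 3149991 + 34969/43264 = 136281245593/43264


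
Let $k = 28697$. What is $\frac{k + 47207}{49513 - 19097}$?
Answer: $\frac{4744}{1901} \approx 2.4955$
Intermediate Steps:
$\frac{k + 47207}{49513 - 19097} = \frac{28697 + 47207}{49513 - 19097} = \frac{75904}{30416} = 75904 \cdot \frac{1}{30416} = \frac{4744}{1901}$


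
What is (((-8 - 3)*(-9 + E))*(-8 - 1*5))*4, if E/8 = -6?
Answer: -32604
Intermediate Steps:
E = -48 (E = 8*(-6) = -48)
(((-8 - 3)*(-9 + E))*(-8 - 1*5))*4 = (((-8 - 3)*(-9 - 48))*(-8 - 1*5))*4 = ((-11*(-57))*(-8 - 5))*4 = (627*(-13))*4 = -8151*4 = -32604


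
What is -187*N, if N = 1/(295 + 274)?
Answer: -187/569 ≈ -0.32865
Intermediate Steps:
N = 1/569 ≈ 0.0017575
-187*N = -187*1/569 = -187/569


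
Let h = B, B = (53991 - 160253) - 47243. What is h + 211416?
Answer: 57911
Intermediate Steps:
B = -153505 (B = -106262 - 47243 = -153505)
h = -153505
h + 211416 = -153505 + 211416 = 57911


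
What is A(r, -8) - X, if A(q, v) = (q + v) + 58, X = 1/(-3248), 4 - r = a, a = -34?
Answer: 285825/3248 ≈ 88.000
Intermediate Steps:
r = 38 (r = 4 - 1*(-34) = 4 + 34 = 38)
X = -1/3248 ≈ -0.00030788
A(q, v) = 58 + q + v
A(r, -8) - X = (58 + 38 - 8) - 1*(-1/3248) = 88 + 1/3248 = 285825/3248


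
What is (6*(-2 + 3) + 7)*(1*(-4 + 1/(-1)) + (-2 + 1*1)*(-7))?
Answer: 26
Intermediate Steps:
(6*(-2 + 3) + 7)*(1*(-4 + 1/(-1)) + (-2 + 1*1)*(-7)) = (6*1 + 7)*(1*(-4 - 1) + (-2 + 1)*(-7)) = (6 + 7)*(1*(-5) - 1*(-7)) = 13*(-5 + 7) = 13*2 = 26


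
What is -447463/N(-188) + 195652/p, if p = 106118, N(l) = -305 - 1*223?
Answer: 23793591445/28015152 ≈ 849.31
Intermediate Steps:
N(l) = -528 (N(l) = -305 - 223 = -528)
-447463/N(-188) + 195652/p = -447463/(-528) + 195652/106118 = -447463*(-1/528) + 195652*(1/106118) = 447463/528 + 97826/53059 = 23793591445/28015152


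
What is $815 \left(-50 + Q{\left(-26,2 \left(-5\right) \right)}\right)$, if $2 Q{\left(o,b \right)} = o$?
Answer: $-51345$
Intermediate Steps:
$Q{\left(o,b \right)} = \frac{o}{2}$
$815 \left(-50 + Q{\left(-26,2 \left(-5\right) \right)}\right) = 815 \left(-50 + \frac{1}{2} \left(-26\right)\right) = 815 \left(-50 - 13\right) = 815 \left(-63\right) = -51345$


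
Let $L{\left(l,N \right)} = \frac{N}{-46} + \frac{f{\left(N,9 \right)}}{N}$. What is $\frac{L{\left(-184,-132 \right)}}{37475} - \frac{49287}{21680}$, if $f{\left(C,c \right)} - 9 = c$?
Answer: $- \frac{93456736101}{41110374800} \approx -2.2733$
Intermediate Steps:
$f{\left(C,c \right)} = 9 + c$
$L{\left(l,N \right)} = \frac{18}{N} - \frac{N}{46}$ ($L{\left(l,N \right)} = \frac{N}{-46} + \frac{9 + 9}{N} = N \left(- \frac{1}{46}\right) + \frac{18}{N} = - \frac{N}{46} + \frac{18}{N} = \frac{18}{N} - \frac{N}{46}$)
$\frac{L{\left(-184,-132 \right)}}{37475} - \frac{49287}{21680} = \frac{\frac{18}{-132} - - \frac{66}{23}}{37475} - \frac{49287}{21680} = \left(18 \left(- \frac{1}{132}\right) + \frac{66}{23}\right) \frac{1}{37475} - \frac{49287}{21680} = \left(- \frac{3}{22} + \frac{66}{23}\right) \frac{1}{37475} - \frac{49287}{21680} = \frac{1383}{506} \cdot \frac{1}{37475} - \frac{49287}{21680} = \frac{1383}{18962350} - \frac{49287}{21680} = - \frac{93456736101}{41110374800}$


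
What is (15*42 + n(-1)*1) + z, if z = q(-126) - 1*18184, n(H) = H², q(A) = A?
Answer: -17679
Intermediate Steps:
z = -18310 (z = -126 - 1*18184 = -126 - 18184 = -18310)
(15*42 + n(-1)*1) + z = (15*42 + (-1)²*1) - 18310 = (630 + 1*1) - 18310 = (630 + 1) - 18310 = 631 - 18310 = -17679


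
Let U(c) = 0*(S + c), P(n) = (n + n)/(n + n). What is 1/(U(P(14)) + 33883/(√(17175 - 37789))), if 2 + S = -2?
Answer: I*√20614/33883 ≈ 0.0042374*I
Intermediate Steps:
S = -4 (S = -2 - 2 = -4)
P(n) = 1 (P(n) = (2*n)/((2*n)) = (2*n)*(1/(2*n)) = 1)
U(c) = 0 (U(c) = 0*(-4 + c) = 0)
1/(U(P(14)) + 33883/(√(17175 - 37789))) = 1/(0 + 33883/(√(17175 - 37789))) = 1/(0 + 33883/(√(-20614))) = 1/(0 + 33883/((I*√20614))) = 1/(0 + 33883*(-I*√20614/20614)) = 1/(0 - 33883*I*√20614/20614) = 1/(-33883*I*√20614/20614) = I*√20614/33883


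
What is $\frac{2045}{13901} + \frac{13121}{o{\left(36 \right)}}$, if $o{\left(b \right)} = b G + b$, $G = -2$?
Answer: $- \frac{182321401}{500436} \approx -364.33$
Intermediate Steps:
$o{\left(b \right)} = - b$ ($o{\left(b \right)} = b \left(-2\right) + b = - 2 b + b = - b$)
$\frac{2045}{13901} + \frac{13121}{o{\left(36 \right)}} = \frac{2045}{13901} + \frac{13121}{\left(-1\right) 36} = 2045 \cdot \frac{1}{13901} + \frac{13121}{-36} = \frac{2045}{13901} + 13121 \left(- \frac{1}{36}\right) = \frac{2045}{13901} - \frac{13121}{36} = - \frac{182321401}{500436}$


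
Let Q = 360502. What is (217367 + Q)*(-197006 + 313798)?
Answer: 67490476248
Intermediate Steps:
(217367 + Q)*(-197006 + 313798) = (217367 + 360502)*(-197006 + 313798) = 577869*116792 = 67490476248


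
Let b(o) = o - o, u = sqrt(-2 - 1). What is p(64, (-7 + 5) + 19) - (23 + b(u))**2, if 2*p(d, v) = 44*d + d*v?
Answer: 1423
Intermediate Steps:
u = I*sqrt(3) (u = sqrt(-3) = I*sqrt(3) ≈ 1.732*I)
b(o) = 0
p(d, v) = 22*d + d*v/2 (p(d, v) = (44*d + d*v)/2 = 22*d + d*v/2)
p(64, (-7 + 5) + 19) - (23 + b(u))**2 = (1/2)*64*(44 + ((-7 + 5) + 19)) - (23 + 0)**2 = (1/2)*64*(44 + (-2 + 19)) - 1*23**2 = (1/2)*64*(44 + 17) - 1*529 = (1/2)*64*61 - 529 = 1952 - 529 = 1423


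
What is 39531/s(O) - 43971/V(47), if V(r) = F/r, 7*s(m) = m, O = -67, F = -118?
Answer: 105812073/7906 ≈ 13384.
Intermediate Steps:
s(m) = m/7
V(r) = -118/r
39531/s(O) - 43971/V(47) = 39531/(((⅐)*(-67))) - 43971/((-118/47)) = 39531/(-67/7) - 43971/((-118*1/47)) = 39531*(-7/67) - 43971/(-118/47) = -276717/67 - 43971*(-47/118) = -276717/67 + 2066637/118 = 105812073/7906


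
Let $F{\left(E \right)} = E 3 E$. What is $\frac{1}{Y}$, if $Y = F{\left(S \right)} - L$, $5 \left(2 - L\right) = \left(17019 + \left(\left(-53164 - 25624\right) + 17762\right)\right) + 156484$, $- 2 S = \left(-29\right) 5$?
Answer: $\frac{20}{765243} \approx 2.6136 \cdot 10^{-5}$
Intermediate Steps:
$S = \frac{145}{2}$ ($S = - \frac{\left(-29\right) 5}{2} = \left(- \frac{1}{2}\right) \left(-145\right) = \frac{145}{2} \approx 72.5$)
$F{\left(E \right)} = 3 E^{2}$ ($F{\left(E \right)} = 3 E E = 3 E^{2}$)
$L = - \frac{112467}{5}$ ($L = 2 - \frac{\left(17019 + \left(\left(-53164 - 25624\right) + 17762\right)\right) + 156484}{5} = 2 - \frac{\left(17019 + \left(-78788 + 17762\right)\right) + 156484}{5} = 2 - \frac{\left(17019 - 61026\right) + 156484}{5} = 2 - \frac{-44007 + 156484}{5} = 2 - \frac{112477}{5} = - \frac{112467}{5} \approx -22493.0$)
$Y = \frac{765243}{20}$ ($Y = 3 \left(\frac{145}{2}\right)^{2} - - \frac{112467}{5} = 3 \cdot \frac{21025}{4} + \frac{112467}{5} = \frac{63075}{4} + \frac{112467}{5} = \frac{765243}{20} \approx 38262.0$)
$\frac{1}{Y} = \frac{1}{\frac{765243}{20}} = \frac{20}{765243}$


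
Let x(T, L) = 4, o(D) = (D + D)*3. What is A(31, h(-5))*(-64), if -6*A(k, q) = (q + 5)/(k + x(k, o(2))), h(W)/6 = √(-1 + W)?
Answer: 32/21 + 64*I*√6/35 ≈ 1.5238 + 4.4791*I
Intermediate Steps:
o(D) = 6*D (o(D) = (2*D)*3 = 6*D)
h(W) = 6*√(-1 + W)
A(k, q) = -(5 + q)/(6*(4 + k)) (A(k, q) = -(q + 5)/(6*(k + 4)) = -(5 + q)/(6*(4 + k)))
A(31, h(-5))*(-64) = ((-5 - 6*√(-1 - 5))/(6*(4 + 31)))*(-64) = ((⅙)*(-5 - 6*√(-6))/35)*(-64) = ((⅙)*(1/35)*(-5 - 6*I*√6))*(-64) = (-1/42 - I*√6/35)*(-64) = 32/21 + 64*I*√6/35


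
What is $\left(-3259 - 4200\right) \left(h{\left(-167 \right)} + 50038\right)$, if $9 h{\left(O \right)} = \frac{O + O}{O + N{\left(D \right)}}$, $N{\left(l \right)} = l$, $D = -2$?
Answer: $- \frac{567690556588}{1521} \approx -3.7324 \cdot 10^{8}$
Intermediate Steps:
$h{\left(O \right)} = \frac{2 O}{9 \left(-2 + O\right)}$ ($h{\left(O \right)} = \frac{\left(O + O\right) \frac{1}{O - 2}}{9} = \frac{2 O \frac{1}{-2 + O}}{9} = \frac{2 O}{9 \left(-2 + O\right)}$)
$\left(-3259 - 4200\right) \left(h{\left(-167 \right)} + 50038\right) = \left(-3259 - 4200\right) \left(\frac{2}{9} \left(-167\right) \frac{1}{-2 - 167} + 50038\right) = - 7459 \left(\frac{2}{9} \left(-167\right) \frac{1}{-169} + 50038\right) = - 7459 \left(\frac{2}{9} \left(-167\right) \left(- \frac{1}{169}\right) + 50038\right) = - 7459 \left(\frac{334}{1521} + 50038\right) = \left(-7459\right) \frac{76108132}{1521} = - \frac{567690556588}{1521}$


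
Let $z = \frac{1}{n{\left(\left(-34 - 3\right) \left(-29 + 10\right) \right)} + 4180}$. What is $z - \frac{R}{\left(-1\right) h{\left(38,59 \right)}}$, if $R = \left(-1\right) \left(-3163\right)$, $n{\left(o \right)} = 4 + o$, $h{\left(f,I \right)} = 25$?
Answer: $\frac{15457606}{122175} \approx 126.52$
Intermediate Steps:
$R = 3163$
$z = \frac{1}{4887}$ ($z = \frac{1}{\left(4 + \left(-34 - 3\right) \left(-29 + 10\right)\right) + 4180} = \frac{1}{\left(4 - -703\right) + 4180} = \frac{1}{\left(4 + 703\right) + 4180} = \frac{1}{707 + 4180} = \frac{1}{4887} \approx 0.00020462$)
$z - \frac{R}{\left(-1\right) h{\left(38,59 \right)}} = \frac{1}{4887} - \frac{3163}{\left(-1\right) 25} = \frac{1}{4887} - \frac{3163}{-25} = \frac{1}{4887} - 3163 \left(- \frac{1}{25}\right) = \frac{1}{4887} - - \frac{3163}{25} = \frac{1}{4887} + \frac{3163}{25} = \frac{15457606}{122175}$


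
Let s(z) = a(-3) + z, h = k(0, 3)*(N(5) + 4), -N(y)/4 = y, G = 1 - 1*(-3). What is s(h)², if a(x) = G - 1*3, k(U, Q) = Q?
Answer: 2209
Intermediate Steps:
G = 4 (G = 1 + 3 = 4)
N(y) = -4*y
a(x) = 1 (a(x) = 4 - 1*3 = 4 - 3 = 1)
h = -48 (h = 3*(-4*5 + 4) = 3*(-20 + 4) = 3*(-16) = -48)
s(z) = 1 + z
s(h)² = (1 - 48)² = (-47)² = 2209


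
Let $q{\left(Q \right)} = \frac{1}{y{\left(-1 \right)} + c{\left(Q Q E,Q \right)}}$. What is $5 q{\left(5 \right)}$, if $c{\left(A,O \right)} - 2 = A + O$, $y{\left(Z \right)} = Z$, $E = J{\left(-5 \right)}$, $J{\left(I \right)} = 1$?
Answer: $\frac{5}{31} \approx 0.16129$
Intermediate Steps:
$E = 1$
$c{\left(A,O \right)} = 2 + A + O$ ($c{\left(A,O \right)} = 2 + \left(A + O\right) = 2 + A + O$)
$q{\left(Q \right)} = \frac{1}{1 + Q + Q^{2}}$ ($q{\left(Q \right)} = \frac{1}{-1 + \left(2 + Q Q 1 + Q\right)} = \frac{1}{-1 + \left(2 + Q^{2} \cdot 1 + Q\right)} = \frac{1}{-1 + \left(2 + Q^{2} + Q\right)} = \frac{1}{-1 + \left(2 + Q + Q^{2}\right)} = \frac{1}{1 + Q + Q^{2}}$)
$5 q{\left(5 \right)} = \frac{5}{1 + 5 + 5^{2}} = \frac{5}{1 + 5 + 25} = \frac{5}{31}$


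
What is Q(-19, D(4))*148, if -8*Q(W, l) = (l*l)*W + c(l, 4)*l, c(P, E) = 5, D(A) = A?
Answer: 5254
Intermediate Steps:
Q(W, l) = -5*l/8 - W*l²/8 (Q(W, l) = -((l*l)*W + 5*l)/8 = -(l²*W + 5*l)/8 = -(W*l² + 5*l)/8 = -(5*l + W*l²)/8 = -5*l/8 - W*l²/8)
Q(-19, D(4))*148 = -⅛*4*(5 - 19*4)*148 = -⅛*4*(5 - 76)*148 = -⅛*4*(-71)*148 = (71/2)*148 = 5254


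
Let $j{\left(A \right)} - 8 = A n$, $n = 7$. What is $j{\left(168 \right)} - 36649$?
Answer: $-35465$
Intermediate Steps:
$j{\left(A \right)} = 8 + 7 A$ ($j{\left(A \right)} = 8 + A 7 = 8 + 7 A$)
$j{\left(168 \right)} - 36649 = \left(8 + 7 \cdot 168\right) - 36649 = \left(8 + 1176\right) - 36649 = 1184 - 36649 = -35465$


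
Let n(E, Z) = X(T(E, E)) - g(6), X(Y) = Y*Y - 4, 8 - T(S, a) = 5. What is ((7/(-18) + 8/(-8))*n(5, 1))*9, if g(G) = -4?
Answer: -225/2 ≈ -112.50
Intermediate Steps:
T(S, a) = 3 (T(S, a) = 8 - 1*5 = 8 - 5 = 3)
X(Y) = -4 + Y² (X(Y) = Y² - 4 = -4 + Y²)
n(E, Z) = 9 (n(E, Z) = (-4 + 3²) - 1*(-4) = (-4 + 9) + 4 = 5 + 4 = 9)
((7/(-18) + 8/(-8))*n(5, 1))*9 = ((7/(-18) + 8/(-8))*9)*9 = ((7*(-1/18) + 8*(-⅛))*9)*9 = ((-7/18 - 1)*9)*9 = -25/18*9*9 = -25/2*9 = -225/2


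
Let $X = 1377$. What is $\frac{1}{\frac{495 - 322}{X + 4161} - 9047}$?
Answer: $- \frac{5538}{50102113} \approx -0.00011053$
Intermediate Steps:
$\frac{1}{\frac{495 - 322}{X + 4161} - 9047} = \frac{1}{\frac{495 - 322}{1377 + 4161} - 9047} = \frac{1}{\frac{173}{5538} - 9047} = \frac{1}{- \frac{50102113}{5538}} = - \frac{5538}{50102113}$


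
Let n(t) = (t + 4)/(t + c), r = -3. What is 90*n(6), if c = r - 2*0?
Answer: 300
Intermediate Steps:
c = -3 (c = -3 - 2*0 = -3 + 0 = -3)
n(t) = (4 + t)/(-3 + t) (n(t) = (t + 4)/(t - 3) = (4 + t)/(-3 + t))
90*n(6) = 90*((4 + 6)/(-3 + 6)) = 90*(10/3) = 300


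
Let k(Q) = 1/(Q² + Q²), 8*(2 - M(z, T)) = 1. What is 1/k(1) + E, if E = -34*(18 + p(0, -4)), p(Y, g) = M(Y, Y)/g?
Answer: -9505/16 ≈ -594.06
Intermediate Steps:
M(z, T) = 15/8 (M(z, T) = 2 - ⅛*1 = 2 - ⅛ = 15/8)
k(Q) = 1/(2*Q²)
p(Y, g) = 15/(8*g)
E = -9537/16 (E = -34*(18 + (15/8)/(-4)) = -34*(18 + (15/8)*(-¼)) = -34*(18 - 15/32) = -34*561/32 = -9537/16 ≈ -596.06)
1/k(1) + E = 1/((½)/1²) - 9537/16 = 1/((½)*1) - 9537/16 = 1/(½) - 9537/16 = 2 - 9537/16 = -9505/16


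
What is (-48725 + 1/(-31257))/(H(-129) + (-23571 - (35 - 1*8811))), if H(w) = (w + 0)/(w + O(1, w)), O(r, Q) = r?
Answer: 194943657728/59189224167 ≈ 3.2936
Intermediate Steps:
H(w) = w/(1 + w) (H(w) = (w + 0)/(w + 1) = w/(1 + w))
(-48725 + 1/(-31257))/(H(-129) + (-23571 - (35 - 1*8811))) = (-48725 + 1/(-31257))/(-129/(1 - 129) + (-23571 - (35 - 1*8811))) = (-48725 - 1/31257)/(-129/(-128) + (-23571 - (35 - 8811))) = -1522997326/(31257*(-129*(-1/128) + (-23571 - 1*(-8776)))) = -1522997326/(31257*(129/128 + (-23571 + 8776))) = -1522997326/(31257*(129/128 - 14795)) = -1522997326/(31257*(-1893631/128)) = -1522997326/31257*(-128/1893631) = 194943657728/59189224167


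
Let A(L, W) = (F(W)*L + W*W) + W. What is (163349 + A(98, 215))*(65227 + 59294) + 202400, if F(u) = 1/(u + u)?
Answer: 5616523872364/215 ≈ 2.6123e+10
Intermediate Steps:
F(u) = 1/(2*u)
A(L, W) = W + W**2 + L/(2*W) (A(L, W) = ((1/(2*W))*L + W*W) + W = (L/(2*W) + W**2) + W = (W**2 + L/(2*W)) + W = W + W**2 + L/(2*W))
(163349 + A(98, 215))*(65227 + 59294) + 202400 = (163349 + (215 + 215**2 + (1/2)*98/215))*(65227 + 59294) + 202400 = (163349 + (215 + 46225 + (1/2)*98*(1/215)))*124521 + 202400 = (163349 + (215 + 46225 + 49/215))*124521 + 202400 = (163349 + 9984649/215)*124521 + 202400 = (45104684/215)*124521 + 202400 = 5616480356364/215 + 202400 = 5616523872364/215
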